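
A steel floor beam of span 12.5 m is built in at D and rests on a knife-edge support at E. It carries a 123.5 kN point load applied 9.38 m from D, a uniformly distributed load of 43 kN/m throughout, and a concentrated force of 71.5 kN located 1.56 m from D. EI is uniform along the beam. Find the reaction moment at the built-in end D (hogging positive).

M_D = 1112 kN·m

Take the reaction at E as the redundant and release it; the primary structure is a cantilever fixed at D.
Free-end deflection of the primary structure under the applied loading (downward +):
  point load 123.5 at a = 9.38: Pa²(3L − a)/(6EI) = 50926/EI
  UDL 43: wL⁴/(8EI) = 131226/EI
  point load 71.5 at a = 1.56: Pa²(3L − a)/(6EI) = 1042/EI
  δ_0 = 183194/EI
Flexibility coefficient — unit upward force at E: δ_{EE} = L³/(3EI) = 651/EI.
Compatibility at E: δ_0 − R_E·δ_{EE} = 0, so R_E = 183194/651 = 281.4 kN.
Moment equilibrium about D: M_D = Σ(load moments about D) − R_E·L = 4629 − 281.4×12.5 = 1112 kN·m.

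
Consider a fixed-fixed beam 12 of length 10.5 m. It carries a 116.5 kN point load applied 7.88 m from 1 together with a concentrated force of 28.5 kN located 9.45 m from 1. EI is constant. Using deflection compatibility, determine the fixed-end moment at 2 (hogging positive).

M_2 = 196.1 kN·m

Release both end moments; the primary structure is a simply-supported span 12 with redundants M_1 and M_2.
Simple-span end rotations at 1 and 2 under the given loads:
  at 1: point load 116.5 at a = 7.88: Pab(L + b)/(6LEI) = 500.9/EI
  at 2: point load 116.5 at a = 7.88: Pab(L + a)/(6LEI) = 701.7/EI
  at 1: point load 28.5 at a = 9.45: Pab(L + b)/(6LEI) = 51.85/EI
  at 2: point load 28.5 at a = 9.45: Pab(L + a)/(6LEI) = 89.55/EI
  θ_10 = 552.7/EI,  θ_20 = 791.3/EI
Flexibility coefficients: a unit moment at one end gives L/(3EI) there and L/(6EI) at the far end, so f₁₁ = f₂₂ = 3.5/EI and f₁₂ = f₂₁ = 1.75/EI.
Compatibility — zero rotation at each built-in end:
  3.5 M_1 + 1.75 M_2 = 552.7
  1.75 M_1 + 3.5 M_2 = 791.3
Solving the pair gives M_1 = 59.85 kN·m and M_2 = 196.1 kN·m (hogging).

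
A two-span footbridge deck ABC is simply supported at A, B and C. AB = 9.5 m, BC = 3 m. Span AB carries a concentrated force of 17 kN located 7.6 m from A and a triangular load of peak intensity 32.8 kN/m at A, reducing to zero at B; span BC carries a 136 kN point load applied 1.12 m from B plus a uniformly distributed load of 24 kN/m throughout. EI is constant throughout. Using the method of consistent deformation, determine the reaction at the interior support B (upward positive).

R_B = 263.1 kN

Insert a hinge at B; M_B is the redundant, and each span becomes simply supported.
Rotations at B on the released spans (each span's end-slope, ×1/EI):
  span AB: point load 17 at a = 7.6: Pab(L + a)/(6LEI) = 73.64/EI
  span AB: triangular load, peak 32.8: 7w₀L³/(360EI) = 546.8/EI
  span BC: point load 136 at a = 1.12: Pab(L + b)/(6LEI) = 77.64/EI
  span BC: UDL 24: wL³/(24EI) = 27/EI
  relative rotation θ_0 = (620.5 + 104.6)/EI = 725.1/EI
A unit hogging moment at B produces rotation L₁/(3EI) + L₂/(3EI) = 4.167/EI.
Slope continuity at B: θ_0 = M_B·4.167/EI, so M_B = 725.1/4.167 = 174 kN·m (hogging).
Span AB, ΣM about A with M_B applied at B: R_B^{AB}·9.5 = 622.6 + 174, so R_B^{AB} = 83.85 kN and R_A = 172.8 − 83.85 = 88.95 kN.
Span BC, ΣM about C: R_B^{BC}·3 = 363.7 + 174, so R_B^{BC} = 179.2 kN and R_C = 208 − 179.2 = 28.77 kN.
R_B = 83.85 + 179.2 = 263.1 kN.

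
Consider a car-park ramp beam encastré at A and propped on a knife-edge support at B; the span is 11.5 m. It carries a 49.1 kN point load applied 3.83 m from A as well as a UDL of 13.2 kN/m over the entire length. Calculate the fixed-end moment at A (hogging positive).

M_A = 322.7 kN·m

Remove the prop at B; the released (primary) structure is a cantilever built in at A.
Deflection at B on the released cantilever, summing each load's contribution:
  point load 49.1 at a = 3.83: Pa²(3L − a)/(6EI) = 3682/EI
  UDL 13.2: wL⁴/(8EI) = 28859/EI
  δ_0 = 32540/EI
Tip deflection under a unit load at B: L³/(3EI) = 507/EI.
The prop prevents deflection at B: R_B = δ_0/δ_{BB} = 32540/507 = 64.19 kN.
Moment equilibrium about A: M_A = Σ(load moments about A) − R_B·L = 1061 − 64.19×11.5 = 322.7 kN·m.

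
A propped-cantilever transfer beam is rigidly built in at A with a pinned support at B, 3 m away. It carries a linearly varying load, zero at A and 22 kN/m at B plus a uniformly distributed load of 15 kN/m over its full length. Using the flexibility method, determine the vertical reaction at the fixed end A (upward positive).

Take the reaction at B as the redundant and release it; the primary structure is a cantilever fixed at A.
Primary-structure tip deflection at B by superposition:
  triangular load, peak 22 at the free end: 11w₀L⁴/(120EI) = 163.3/EI
  UDL 15: wL⁴/(8EI) = 151.9/EI
  δ_0 = 315.2/EI
Flexibility coefficient — unit upward force at B: δ_{BB} = L³/(3EI) = 9/EI.
Compatibility at B: δ_0 − R_B·δ_{BB} = 0, so R_B = 315.2/9 = 35.02 kN.
Vertical equilibrium: R_A = ΣP − R_B = 78 − 35.02 = 42.98 kN.

R_A = 42.98 kN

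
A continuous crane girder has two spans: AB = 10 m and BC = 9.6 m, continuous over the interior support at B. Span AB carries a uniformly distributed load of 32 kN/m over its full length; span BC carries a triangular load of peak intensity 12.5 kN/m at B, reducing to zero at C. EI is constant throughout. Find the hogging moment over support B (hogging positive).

Insert a hinge at B; M_B is the redundant, and each span becomes simply supported.
Rotations at B on the released spans (each span's end-slope, ×1/EI):
  span AB: UDL 32: wL³/(24EI) = 1333/EI
  span BC: triangular load, peak 12.5: w₀L³/(45EI) = 245.8/EI
  relative rotation θ_0 = (1333 + 245.8)/EI = 1579/EI
A unit hogging moment at B produces rotation L₁/(3EI) + L₂/(3EI) = 6.533/EI.
Slope continuity at B: θ_0 = M_B·6.533/EI, so M_B = 1579/6.533 = 241.7 kN·m (hogging).

M_B = 241.7 kN·m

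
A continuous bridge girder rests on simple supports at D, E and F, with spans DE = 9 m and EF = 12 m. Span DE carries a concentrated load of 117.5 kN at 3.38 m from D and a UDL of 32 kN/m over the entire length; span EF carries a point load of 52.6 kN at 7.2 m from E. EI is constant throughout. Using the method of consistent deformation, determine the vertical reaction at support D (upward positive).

R_D = 187.1 kN

Take M_E as the redundant. Released structure: two simple spans DE and EF with a hinge at E.
Discontinuity in slope at E on the released structure — sum the simple-span end rotations:
  span DE: point load 117.5 at a = 3.38: Pab(L + a)/(6LEI) = 511.7/EI
  span DE: UDL 32: wL³/(24EI) = 972/EI
  span EF: point load 52.6 at a = 7.2: Pab(L + b)/(6LEI) = 424.2/EI
  relative rotation θ_0 = (1484 + 424.2)/EI = 1908/EI
A unit hogging moment at E produces rotation L₁/(3EI) + L₂/(3EI) = 7/EI.
Compatibility: M_E·(L₁+L₂)/(3EI) = θ_0, giving M_E = 272.6 kN·m (hogging).
Span DE, ΣM about D with M_E applied at E: R_E^{DE}·9 = 1693 + 272.6, so R_E^{DE} = 218.4 kN and R_D = 405.5 − 218.4 = 187.1 kN.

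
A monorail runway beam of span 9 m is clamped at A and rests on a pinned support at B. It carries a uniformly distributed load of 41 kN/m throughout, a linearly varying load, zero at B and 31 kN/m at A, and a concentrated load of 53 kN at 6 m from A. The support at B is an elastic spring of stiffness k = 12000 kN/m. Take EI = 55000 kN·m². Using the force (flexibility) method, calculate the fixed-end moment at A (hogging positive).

Release the roller at B. Primary structure: cantilever fixed at A.
Free-end deflection of the primary structure under the applied loading (downward +):
  UDL 41: wL⁴/(8EI) = 33625/EI
  triangular load, peak 31 at the fixed end: w₀L⁴/(30EI) = 6780/EI
  point load 53 at a = 6: Pa²(3L − a)/(6EI) = 6678/EI
  δ_0 = 47083/EI
Tip deflection under a unit load at B: L³/(3EI) = 243/EI.
With EI = 55000 kN·m²: δ_0 = 0.85605 m and δ_{BB} = 0.004418 m/kN.
Compatibility — the spring shortens by R_B/k under the reaction it provides: δ_0 − R_B·δ_{BB} = R_B/k. With 1/k = 0.000083 m/kN, R_B = δ_0 / (δ_{BB} + 1/k) = 0.85605 / (0.004418 + 0.000083) = 190.2 kN.
Moment equilibrium about A: M_A = Σ(load moments about A) − R_B·L = 2397 − 190.2×9 = 685.5 kN·m.

M_A = 685.5 kN·m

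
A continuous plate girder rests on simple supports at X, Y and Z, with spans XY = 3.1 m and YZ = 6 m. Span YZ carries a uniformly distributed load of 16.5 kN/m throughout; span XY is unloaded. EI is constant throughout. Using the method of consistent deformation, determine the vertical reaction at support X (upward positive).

R_X = -15.79 kN

Take M_Y as the redundant. Released structure: two simple spans XY and YZ with a hinge at Y.
Rotations at Y on the released spans (each span's end-slope, ×1/EI):
  span YZ: UDL 16.5: wL³/(24EI) = 148.5/EI
  relative rotation θ_0 = (0 + 148.5)/EI = 148.5/EI
A unit hogging moment at Y produces rotation L₁/(3EI) + L₂/(3EI) = 3.033/EI.
Slope continuity at Y: θ_0 = M_Y·3.033/EI, so M_Y = 148.5/3.033 = 48.96 kN·m (hogging).
Span XY, ΣM about X with M_Y applied at Y: R_Y^{XY}·3.1 = 0 + 48.96, so R_Y^{XY} = 15.79 kN and R_X = 0 − 15.79 = -15.79 kN.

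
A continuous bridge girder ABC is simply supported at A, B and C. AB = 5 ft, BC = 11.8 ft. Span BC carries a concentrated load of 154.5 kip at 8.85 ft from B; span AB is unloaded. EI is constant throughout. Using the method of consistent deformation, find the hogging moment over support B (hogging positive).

M_B = 150.1 kip·ft

Take M_B as the redundant. Released structure: two simple spans AB and BC with a hinge at B.
End slopes at the hinge B, treating each span as simply supported:
  span BC: point load 154.5 at a = 8.85: Pab(L + b)/(6LEI) = 840.3/EI
  relative rotation θ_0 = (0 + 840.3)/EI = 840.3/EI
A unit hogging moment at B produces rotation L₁/(3EI) + L₂/(3EI) = 5.6/EI.
Compatibility: M_B·(L₁+L₂)/(3EI) = θ_0, giving M_B = 150.1 kip·ft (hogging).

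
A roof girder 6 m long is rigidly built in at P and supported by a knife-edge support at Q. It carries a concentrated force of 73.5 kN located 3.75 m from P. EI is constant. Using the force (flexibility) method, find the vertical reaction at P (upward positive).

R_P = 39.41 kN

Remove the prop at Q; the released (primary) structure is a cantilever built in at P.
Downward deflection at the released point Q due to the loads:
  point load 73.5 at a = 3.75: Pa²(3L − a)/(6EI) = 2455/EI
Flexibility coefficient — unit upward force at Q: δ_{QQ} = L³/(3EI) = 72/EI.
Compatibility at Q: δ_0 − R_Q·δ_{QQ} = 0, so R_Q = 2455/72 = 34.09 kN.
Vertical equilibrium: R_P = ΣP − R_Q = 73.5 − 34.09 = 39.41 kN.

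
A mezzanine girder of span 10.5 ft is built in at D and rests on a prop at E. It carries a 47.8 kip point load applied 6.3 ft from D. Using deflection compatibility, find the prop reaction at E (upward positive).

Remove the prop at E; the released (primary) structure is a cantilever built in at D.
Free-end deflection of the primary structure under the applied loading (downward +):
  point load 47.8 at a = 6.3: Pa²(3L − a)/(6EI) = 7968/EI
Flexibility coefficient — unit upward force at E: δ_{EE} = L³/(3EI) = 385.9/EI.
The prop prevents deflection at E: R_E = δ_0/δ_{EE} = 7968/385.9 = 20.65 kip.

R_E = 20.65 kip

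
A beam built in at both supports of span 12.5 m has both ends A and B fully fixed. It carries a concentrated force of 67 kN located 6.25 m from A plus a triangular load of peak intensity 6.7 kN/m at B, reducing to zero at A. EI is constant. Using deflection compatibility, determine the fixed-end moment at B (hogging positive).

Take the two fixed-end moments M_A, M_B as redundants; the released structure is the simple span AB.
End rotations of the released simple span under the applied load (×1/EI):
  at A: point load 67 at a = 6.25: Pab(L + b)/(6LEI) = 654.3/EI
  at B: point load 67 at a = 6.25: Pab(L + a)/(6LEI) = 654.3/EI
  at A: triangular load, peak 6.7: 7w₀L³/(360EI) = 254.4/EI
  at B: triangular load, peak 6.7: w₀L³/(45EI) = 290.8/EI
  θ_A0 = 908.7/EI,  θ_B0 = 945.1/EI
Flexibility coefficients: a unit moment at one end gives L/(3EI) there and L/(6EI) at the far end, so f₁₁ = f₂₂ = 4.167/EI and f₁₂ = f₂₁ = 2.083/EI.
Compatibility — zero rotation at each built-in end:
  4.167 M_A + 2.083 M_B = 908.7
  2.083 M_A + 4.167 M_B = 945.1
Solving the pair gives M_A = 139.6 kN·m and M_B = 157 kN·m (hogging).

M_B = 157 kN·m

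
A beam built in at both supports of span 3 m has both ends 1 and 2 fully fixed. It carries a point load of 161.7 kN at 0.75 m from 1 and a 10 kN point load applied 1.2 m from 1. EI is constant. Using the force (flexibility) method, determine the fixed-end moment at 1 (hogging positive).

Take the two fixed-end moments M_1, M_2 as redundants; the released structure is the simple span 12.
On the primary (simply-supported) span, the end slopes from the loading are:
  at 1: point load 161.7 at a = 0.75: Pab(L + b)/(6LEI) = 79.59/EI
  at 2: point load 161.7 at a = 0.75: Pab(L + a)/(6LEI) = 56.85/EI
  at 1: point load 10 at a = 1.2: Pab(L + b)/(6LEI) = 5.76/EI
  at 2: point load 10 at a = 1.2: Pab(L + a)/(6LEI) = 5.04/EI
  θ_10 = 85.35/EI,  θ_20 = 61.89/EI
Flexibility coefficients: a unit moment at one end gives L/(3EI) there and L/(6EI) at the far end, so f₁₁ = f₂₂ = 1/EI and f₁₂ = f₂₁ = 0.5/EI.
Compatibility — zero rotation at each built-in end:
  1 M_1 + 0.5 M_2 = 85.35
  0.5 M_1 + 1 M_2 = 61.89
Solving the pair gives M_1 = 72.54 kN·m and M_2 = 25.62 kN·m (hogging).

M_1 = 72.54 kN·m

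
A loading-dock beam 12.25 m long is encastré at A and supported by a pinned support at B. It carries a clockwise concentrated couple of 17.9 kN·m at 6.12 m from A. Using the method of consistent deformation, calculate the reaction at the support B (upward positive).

Remove the prop at B; the released (primary) structure is a cantilever built in at A.
Free-end deflection of the primary structure under the applied loading (downward +):
  clockwise couple 17.9 at a = 6.12: M₀a(2L − a)/(2EI) = 1007/EI
Flexibility coefficient — unit upward force at B: δ_{BB} = L³/(3EI) = 612.8/EI.
Compatibility at B: δ_0 − R_B·δ_{BB} = 0, so R_B = 1007/612.8 = 1.643 kN.

R_B = 1.643 kN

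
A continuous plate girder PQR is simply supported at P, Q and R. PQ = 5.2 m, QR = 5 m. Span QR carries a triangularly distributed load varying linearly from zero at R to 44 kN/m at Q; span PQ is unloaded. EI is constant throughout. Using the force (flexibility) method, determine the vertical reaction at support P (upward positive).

Take M_Q as the redundant. Released structure: two simple spans PQ and QR with a hinge at Q.
End slopes at the hinge Q, treating each span as simply supported:
  span QR: triangular load, peak 44: w₀L³/(45EI) = 122.2/EI
  relative rotation θ_0 = (0 + 122.2)/EI = 122.2/EI
A unit hogging moment at Q produces rotation L₁/(3EI) + L₂/(3EI) = 3.4/EI.
Compatibility: M_Q·(L₁+L₂)/(3EI) = θ_0, giving M_Q = 35.95 kN·m (hogging).
Span PQ, ΣM about P with M_Q applied at Q: R_Q^{PQ}·5.2 = 0 + 35.95, so R_Q^{PQ} = 6.913 kN and R_P = 0 − 6.913 = -6.913 kN.

R_P = -6.913 kN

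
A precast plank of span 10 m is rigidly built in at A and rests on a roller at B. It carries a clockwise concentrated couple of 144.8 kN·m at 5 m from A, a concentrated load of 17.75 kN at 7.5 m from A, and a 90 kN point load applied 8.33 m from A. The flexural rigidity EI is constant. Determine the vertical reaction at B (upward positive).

Release the roller at B. Primary structure: cantilever fixed at A.
Deflection at B on the released cantilever, summing each load's contribution:
  clockwise couple 144.8 at a = 5: M₀a(2L − a)/(2EI) = 5430/EI
  point load 17.75 at a = 7.5: Pa²(3L − a)/(6EI) = 3744/EI
  point load 90 at a = 8.33: Pa²(3L − a)/(6EI) = 22555/EI
  δ_0 = 31729/EI
Flexibility coefficient — unit upward force at B: δ_{BB} = L³/(3EI) = 333.3/EI.
The prop prevents deflection at B: R_B = δ_0/δ_{BB} = 31729/333.3 = 95.19 kN.

R_B = 95.19 kN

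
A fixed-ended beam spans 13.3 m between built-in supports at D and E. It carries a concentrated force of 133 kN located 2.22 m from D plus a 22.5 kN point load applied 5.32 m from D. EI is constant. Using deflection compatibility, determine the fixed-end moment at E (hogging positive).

M_E = 69.79 kN·m

Release both end moments; the primary structure is a simply-supported span DE with redundants M_D and M_E.
End rotations of the released simple span under the applied load (×1/EI):
  at D: point load 133 at a = 2.22: Pab(L + b)/(6LEI) = 999.5/EI
  at E: point load 133 at a = 2.22: Pab(L + a)/(6LEI) = 636.3/EI
  at D: point load 22.5 at a = 5.32: Pab(L + b)/(6LEI) = 254.7/EI
  at E: point load 22.5 at a = 5.32: Pab(L + a)/(6LEI) = 222.9/EI
  θ_D0 = 1254/EI,  θ_E0 = 859.1/EI
Flexibility coefficients: a unit moment at one end gives L/(3EI) there and L/(6EI) at the far end, so f₁₁ = f₂₂ = 4.433/EI and f₁₂ = f₂₁ = 2.217/EI.
Compatibility — zero rotation at each built-in end:
  4.433 M_D + 2.217 M_E = 1254
  2.217 M_D + 4.433 M_E = 859.1
Solving the pair gives M_D = 248 kN·m and M_E = 69.79 kN·m (hogging).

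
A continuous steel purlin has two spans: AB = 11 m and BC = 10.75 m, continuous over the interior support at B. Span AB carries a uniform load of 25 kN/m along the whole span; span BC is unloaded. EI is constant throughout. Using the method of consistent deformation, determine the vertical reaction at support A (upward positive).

R_A = 120.1 kN

Take M_B as the redundant. Released structure: two simple spans AB and BC with a hinge at B.
Discontinuity in slope at B on the released structure — sum the simple-span end rotations:
  span AB: UDL 25: wL³/(24EI) = 1386/EI
  relative rotation θ_0 = (1386 + 0)/EI = 1386/EI
A unit hogging moment at B produces rotation L₁/(3EI) + L₂/(3EI) = 7.25/EI.
Compatibility: M_B·(L₁+L₂)/(3EI) = θ_0, giving M_B = 191.2 kN·m (hogging).
Span AB, ΣM about A with M_B applied at B: R_B^{AB}·11 = 1512 + 191.2, so R_B^{AB} = 154.9 kN and R_A = 275 − 154.9 = 120.1 kN.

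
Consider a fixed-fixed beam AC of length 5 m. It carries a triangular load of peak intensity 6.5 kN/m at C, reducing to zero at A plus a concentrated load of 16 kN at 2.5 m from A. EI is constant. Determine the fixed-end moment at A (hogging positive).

M_A = 15.42 kN·m

Take the two fixed-end moments M_A, M_C as redundants; the released structure is the simple span AC.
Simple-span end rotations at A and C under the given loads:
  at A: triangular load, peak 6.5: 7w₀L³/(360EI) = 15.8/EI
  at C: triangular load, peak 6.5: w₀L³/(45EI) = 18.06/EI
  at A: point load 16 at a = 2.5: Pab(L + b)/(6LEI) = 25/EI
  at C: point load 16 at a = 2.5: Pab(L + a)/(6LEI) = 25/EI
  θ_A0 = 40.8/EI,  θ_C0 = 43.06/EI
Flexibility coefficients: a unit moment at one end gives L/(3EI) there and L/(6EI) at the far end, so f₁₁ = f₂₂ = 1.667/EI and f₁₂ = f₂₁ = 0.8333/EI.
Compatibility — zero rotation at each built-in end:
  1.667 M_A + 0.8333 M_C = 40.8
  0.8333 M_A + 1.667 M_C = 43.06
Solving the pair gives M_A = 15.42 kN·m and M_C = 18.12 kN·m (hogging).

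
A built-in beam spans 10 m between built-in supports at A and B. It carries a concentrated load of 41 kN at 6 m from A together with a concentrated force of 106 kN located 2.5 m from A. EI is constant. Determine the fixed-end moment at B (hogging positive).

Release both end moments; the primary structure is a simply-supported span AB with redundants M_A and M_B.
End rotations of the released simple span under the applied load (×1/EI):
  at A: point load 41 at a = 6: Pab(L + b)/(6LEI) = 229.6/EI
  at B: point load 41 at a = 6: Pab(L + a)/(6LEI) = 262.4/EI
  at A: point load 106 at a = 2.5: Pab(L + b)/(6LEI) = 579.7/EI
  at B: point load 106 at a = 2.5: Pab(L + a)/(6LEI) = 414.1/EI
  θ_A0 = 809.3/EI,  θ_B0 = 676.5/EI
Flexibility coefficients: a unit moment at one end gives L/(3EI) there and L/(6EI) at the far end, so f₁₁ = f₂₂ = 3.333/EI and f₁₂ = f₂₁ = 1.667/EI.
Compatibility — zero rotation at each built-in end:
  3.333 M_A + 1.667 M_B = 809.3
  1.667 M_A + 3.333 M_B = 676.5
Solving the pair gives M_A = 188.4 kN·m and M_B = 108.7 kN·m (hogging).

M_B = 108.7 kN·m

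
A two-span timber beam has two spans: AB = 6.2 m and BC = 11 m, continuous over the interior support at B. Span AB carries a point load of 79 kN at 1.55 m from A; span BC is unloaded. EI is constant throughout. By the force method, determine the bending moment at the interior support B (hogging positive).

Take M_B as the redundant. Released structure: two simple spans AB and BC with a hinge at B.
Discontinuity in slope at B on the released structure — sum the simple-span end rotations:
  span AB: point load 79 at a = 1.55: Pab(L + a)/(6LEI) = 118.6/EI
  relative rotation θ_0 = (118.6 + 0)/EI = 118.6/EI
A unit hogging moment at B produces rotation L₁/(3EI) + L₂/(3EI) = 5.733/EI.
Compatibility: M_B·(L₁+L₂)/(3EI) = θ_0, giving M_B = 20.69 kN·m (hogging).

M_B = 20.69 kN·m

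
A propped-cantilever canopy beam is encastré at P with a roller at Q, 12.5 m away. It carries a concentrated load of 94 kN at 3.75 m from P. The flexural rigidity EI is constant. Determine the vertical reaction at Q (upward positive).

R_Q = 11.42 kN

Release the roller at Q. Primary structure: cantilever fixed at P.
Primary-structure tip deflection at Q by superposition:
  point load 94 at a = 3.75: Pa²(3L − a)/(6EI) = 7436/EI
Tip deflection under a unit load at Q: L³/(3EI) = 651/EI.
Compatibility at Q: δ_0 − R_Q·δ_{QQ} = 0, so R_Q = 7436/651 = 11.42 kN.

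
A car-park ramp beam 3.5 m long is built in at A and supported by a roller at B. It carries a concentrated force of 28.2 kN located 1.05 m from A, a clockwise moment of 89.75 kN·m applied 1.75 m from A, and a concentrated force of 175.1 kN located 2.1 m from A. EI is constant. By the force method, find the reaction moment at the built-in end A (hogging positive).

Release the roller at B. Primary structure: cantilever fixed at A.
Deflection at B on the released cantilever, summing each load's contribution:
  point load 28.2 at a = 1.05: Pa²(3L − a)/(6EI) = 48.97/EI
  clockwise couple 89.75 at a = 1.75: M₀a(2L − a)/(2EI) = 412.3/EI
  point load 175.1 at a = 2.1: Pa²(3L − a)/(6EI) = 1081/EI
  δ_0 = 1542/EI
Tip deflection under a unit load at B: L³/(3EI) = 14.29/EI.
Compatibility at B: δ_0 − R_B·δ_{BB} = 0, so R_B = 1542/14.29 = 107.9 kN.
Moment equilibrium about A: M_A = Σ(load moments about A) − R_B·L = 487.1 − 107.9×3.5 = 109.4 kN·m.

M_A = 109.4 kN·m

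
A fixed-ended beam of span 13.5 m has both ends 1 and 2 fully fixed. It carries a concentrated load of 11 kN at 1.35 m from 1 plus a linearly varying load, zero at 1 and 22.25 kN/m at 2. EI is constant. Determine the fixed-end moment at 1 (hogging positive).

M_1 = 147.2 kN·m

Take the two fixed-end moments M_1, M_2 as redundants; the released structure is the simple span 12.
Simple-span end rotations at 1 and 2 under the given loads:
  at 1: point load 11 at a = 1.35: Pab(L + b)/(6LEI) = 57.14/EI
  at 2: point load 11 at a = 1.35: Pab(L + a)/(6LEI) = 33.08/EI
  at 1: triangular load, peak 22.25: 7w₀L³/(360EI) = 1064/EI
  at 2: triangular load, peak 22.25: w₀L³/(45EI) = 1217/EI
  θ_10 = 1122/EI,  θ_20 = 1250/EI
Flexibility coefficients: a unit moment at one end gives L/(3EI) there and L/(6EI) at the far end, so f₁₁ = f₂₂ = 4.5/EI and f₁₂ = f₂₁ = 2.25/EI.
Compatibility — zero rotation at each built-in end:
  4.5 M_1 + 2.25 M_2 = 1122
  2.25 M_1 + 4.5 M_2 = 1250
Solving the pair gives M_1 = 147.2 kN·m and M_2 = 204.1 kN·m (hogging).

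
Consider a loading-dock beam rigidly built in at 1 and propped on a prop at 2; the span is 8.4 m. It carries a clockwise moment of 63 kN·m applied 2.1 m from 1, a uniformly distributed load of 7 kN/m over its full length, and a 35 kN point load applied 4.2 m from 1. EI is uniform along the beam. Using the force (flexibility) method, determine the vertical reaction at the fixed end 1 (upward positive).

Remove the prop at 2; the released (primary) structure is a cantilever built in at 1.
Free-end deflection of the primary structure under the applied loading (downward +):
  clockwise couple 63 at a = 2.1: M₀a(2L − a)/(2EI) = 972.4/EI
  UDL 7: wL⁴/(8EI) = 4356/EI
  point load 35 at a = 4.2: Pa²(3L − a)/(6EI) = 2161/EI
  δ_0 = 7490/EI
Flexibility coefficient — unit upward force at 2: δ_{22} = L³/(3EI) = 197.6/EI.
The prop prevents deflection at 2: R_2 = δ_0/δ_{22} = 7490/197.6 = 37.91 kN.
Vertical equilibrium: R_1 = ΣP − R_2 = 93.8 − 37.91 = 55.89 kN.

R_1 = 55.89 kN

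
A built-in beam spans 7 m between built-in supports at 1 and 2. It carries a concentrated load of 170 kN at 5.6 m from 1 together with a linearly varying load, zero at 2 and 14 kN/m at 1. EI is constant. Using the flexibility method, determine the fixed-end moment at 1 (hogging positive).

Take the two fixed-end moments M_1, M_2 as redundants; the released structure is the simple span 12.
Simple-span end rotations at 1 and 2 under the given loads:
  at 1: point load 170 at a = 5.6: Pab(L + b)/(6LEI) = 266.6/EI
  at 2: point load 170 at a = 5.6: Pab(L + a)/(6LEI) = 399.8/EI
  at 1: triangular load, peak 14: w₀L³/(45EI) = 106.7/EI
  at 2: triangular load, peak 14: 7w₀L³/(360EI) = 93.37/EI
  θ_10 = 373.3/EI,  θ_20 = 493.2/EI
Flexibility coefficients: a unit moment at one end gives L/(3EI) there and L/(6EI) at the far end, so f₁₁ = f₂₂ = 2.333/EI and f₁₂ = f₂₁ = 1.167/EI.
Compatibility — zero rotation at each built-in end:
  2.333 M_1 + 1.167 M_2 = 373.3
  1.167 M_1 + 2.333 M_2 = 493.2
Solving the pair gives M_1 = 72.38 kN·m and M_2 = 175.2 kN·m (hogging).

M_1 = 72.38 kN·m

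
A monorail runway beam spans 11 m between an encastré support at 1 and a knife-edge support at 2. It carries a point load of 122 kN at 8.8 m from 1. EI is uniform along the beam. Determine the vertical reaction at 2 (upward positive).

R_2 = 85.89 kN

Choose R_2 as the redundant. The primary structure is the cantilever fixed at 1.
Primary-structure tip deflection at 2 by superposition:
  point load 122 at a = 8.8: Pa²(3L − a)/(6EI) = 38106/EI
Flexibility coefficient — unit upward force at 2: δ_{22} = L³/(3EI) = 443.7/EI.
The prop prevents deflection at 2: R_2 = δ_0/δ_{22} = 38106/443.7 = 85.89 kN.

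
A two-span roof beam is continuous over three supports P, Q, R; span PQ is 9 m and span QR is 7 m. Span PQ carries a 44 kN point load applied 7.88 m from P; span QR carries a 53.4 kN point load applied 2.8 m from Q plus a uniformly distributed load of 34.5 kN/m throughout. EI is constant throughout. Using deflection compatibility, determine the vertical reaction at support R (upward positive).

R_R = 121.2 kN

Take M_Q as the redundant. Released structure: two simple spans PQ and QR with a hinge at Q.
End slopes at the hinge Q, treating each span as simply supported:
  span PQ: point load 44 at a = 7.88: Pab(L + a)/(6LEI) = 121.4/EI
  span QR: point load 53.4 at a = 2.8: Pab(L + b)/(6LEI) = 167.5/EI
  span QR: UDL 34.5: wL³/(24EI) = 493.1/EI
  relative rotation θ_0 = (121.4 + 660.5)/EI = 781.9/EI
A unit hogging moment at Q produces rotation L₁/(3EI) + L₂/(3EI) = 5.333/EI.
Compatibility: M_Q·(L₁+L₂)/(3EI) = θ_0, giving M_Q = 146.6 kN·m (hogging).
Span QR, ΣM about R: R_Q^{QR}·7 = 1070 + 146.6, so R_Q^{QR} = 173.7 kN and R_R = 294.9 − 173.7 = 121.2 kN.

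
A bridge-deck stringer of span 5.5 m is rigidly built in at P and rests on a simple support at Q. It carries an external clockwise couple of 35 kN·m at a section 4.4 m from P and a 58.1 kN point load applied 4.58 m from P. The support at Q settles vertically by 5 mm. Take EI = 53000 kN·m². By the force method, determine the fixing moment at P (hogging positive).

M_P = 36.86 kN·m

Release the roller at Q. Primary structure: cantilever fixed at P.
Primary-structure tip deflection at Q by superposition:
  clockwise couple 35 at a = 4.4: M₀a(2L − a)/(2EI) = 508.2/EI
  point load 58.1 at a = 4.58: Pa²(3L − a)/(6EI) = 2421/EI
  δ_0 = 2929/EI
Tip deflection under a unit load at Q: L³/(3EI) = 55.46/EI.
With EI = 53000 kN·m²: δ_0 = 0.055272 m and δ_{QQ} = 0.001046 m/kN.
Compatibility — the beam at Q must follow the support down by 0.005 m: δ_0 − R_Q·δ_{QQ} = 0.005, so R_Q = (0.055272 − 0.005)/0.001046 = 48.04 kN.
Moment equilibrium about P: M_P = Σ(load moments about P) − R_Q·L = 301.1 − 48.04×5.5 = 36.86 kN·m.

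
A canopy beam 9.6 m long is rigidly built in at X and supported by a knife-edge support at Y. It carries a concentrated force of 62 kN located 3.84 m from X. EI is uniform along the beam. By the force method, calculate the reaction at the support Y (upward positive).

R_Y = 12.9 kN

Take the reaction at Y as the redundant and release it; the primary structure is a cantilever fixed at X.
Primary-structure tip deflection at Y by superposition:
  point load 62 at a = 3.84: Pa²(3L − a)/(6EI) = 3803/EI
Flexibility coefficient — unit upward force at Y: δ_{YY} = L³/(3EI) = 294.9/EI.
Compatibility at Y: δ_0 − R_Y·δ_{YY} = 0, so R_Y = 3803/294.9 = 12.9 kN.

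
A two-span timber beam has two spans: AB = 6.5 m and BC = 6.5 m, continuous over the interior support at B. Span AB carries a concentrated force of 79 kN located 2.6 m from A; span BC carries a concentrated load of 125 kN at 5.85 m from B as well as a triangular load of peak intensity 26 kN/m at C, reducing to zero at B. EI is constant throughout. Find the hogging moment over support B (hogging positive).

M_B = 95.28 kN·m

Release continuity at B by inserting a hinge; the redundant is the internal moment M_B. The primary structure is two simply-supported spans AB and BC.
End slopes at the hinge B, treating each span as simply supported:
  span AB: point load 79 at a = 2.6: Pab(L + a)/(6LEI) = 186.9/EI
  span BC: point load 125 at a = 5.85: Pab(L + b)/(6LEI) = 87.14/EI
  span BC: triangular load, peak 26: 7w₀L³/(360EI) = 138.8/EI
  relative rotation θ_0 = (186.9 + 226)/EI = 412.9/EI
A unit hogging moment at B produces rotation L₁/(3EI) + L₂/(3EI) = 4.333/EI.
Slope continuity at B: θ_0 = M_B·4.333/EI, so M_B = 412.9/4.333 = 95.28 kN·m (hogging).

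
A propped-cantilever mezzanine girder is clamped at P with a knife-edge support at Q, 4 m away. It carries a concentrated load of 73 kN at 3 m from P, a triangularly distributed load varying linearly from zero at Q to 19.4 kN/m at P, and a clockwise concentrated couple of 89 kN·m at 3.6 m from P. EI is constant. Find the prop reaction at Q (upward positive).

R_Q = 87 kN

Release the roller at Q. Primary structure: cantilever fixed at P.
Deflection at Q on the released cantilever, summing each load's contribution:
  point load 73 at a = 3: Pa²(3L − a)/(6EI) = 985.5/EI
  triangular load, peak 19.4 at the fixed end: w₀L⁴/(30EI) = 165.5/EI
  clockwise couple 89 at a = 3.6: M₀a(2L − a)/(2EI) = 704.9/EI
  δ_0 = 1856/EI
Flexibility coefficient — unit upward force at Q: δ_{QQ} = L³/(3EI) = 21.33/EI.
The prop prevents deflection at Q: R_Q = δ_0/δ_{QQ} = 1856/21.33 = 87 kN.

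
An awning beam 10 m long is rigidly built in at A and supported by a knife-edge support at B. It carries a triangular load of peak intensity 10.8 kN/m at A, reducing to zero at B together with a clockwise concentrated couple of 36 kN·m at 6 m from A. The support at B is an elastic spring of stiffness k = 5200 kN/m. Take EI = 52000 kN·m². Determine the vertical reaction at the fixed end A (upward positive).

R_A = 39.11 kN

Take the reaction at B as the redundant and release it; the primary structure is a cantilever fixed at A.
Primary-structure tip deflection at B by superposition:
  triangular load, peak 10.8 at the fixed end: w₀L⁴/(30EI) = 3600/EI
  clockwise couple 36 at a = 6: M₀a(2L − a)/(2EI) = 1512/EI
  δ_0 = 5112/EI
Tip deflection under a unit load at B: L³/(3EI) = 333.3/EI.
With EI = 52000 kN·m²: δ_0 = 0.098308 m and δ_{BB} = 0.00641 m/kN.
Compatibility — the spring shortens by R_B/k under the reaction it provides: δ_0 − R_B·δ_{BB} = R_B/k. With 1/k = 0.000192 m/kN, R_B = δ_0 / (δ_{BB} + 1/k) = 0.098308 / (0.00641 + 0.000192) = 14.89 kN.
Vertical equilibrium: R_A = ΣP − R_B = 54 − 14.89 = 39.11 kN.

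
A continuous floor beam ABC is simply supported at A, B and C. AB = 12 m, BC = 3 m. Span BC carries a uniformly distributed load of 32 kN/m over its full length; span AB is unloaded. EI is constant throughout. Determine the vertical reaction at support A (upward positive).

Release continuity at B by inserting a hinge; the redundant is the internal moment M_B. The primary structure is two simply-supported spans AB and BC.
Discontinuity in slope at B on the released structure — sum the simple-span end rotations:
  span BC: UDL 32: wL³/(24EI) = 36/EI
  relative rotation θ_0 = (0 + 36)/EI = 36/EI
A unit hogging moment at B produces rotation L₁/(3EI) + L₂/(3EI) = 5/EI.
Slope continuity at B: θ_0 = M_B·5/EI, so M_B = 36/5 = 7.2 kN·m (hogging).
Span AB, ΣM about A with M_B applied at B: R_B^{AB}·12 = 0 + 7.2, so R_B^{AB} = 0.6 kN and R_A = 0 − 0.6 = -0.6 kN.

R_A = -0.6 kN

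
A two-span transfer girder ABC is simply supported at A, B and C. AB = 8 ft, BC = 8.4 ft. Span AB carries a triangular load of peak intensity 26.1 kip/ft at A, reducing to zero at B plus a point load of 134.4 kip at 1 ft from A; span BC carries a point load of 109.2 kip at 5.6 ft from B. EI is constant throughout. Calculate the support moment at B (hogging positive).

Take M_B as the redundant. Released structure: two simple spans AB and BC with a hinge at B.
End slopes at the hinge B, treating each span as simply supported:
  span AB: triangular load, peak 26.1: 7w₀L³/(360EI) = 259.8/EI
  span AB: point load 134.4 at a = 1: Pab(L + a)/(6LEI) = 176.4/EI
  span BC: point load 109.2 at a = 5.6: Pab(L + b)/(6LEI) = 380.5/EI
  relative rotation θ_0 = (436.2 + 380.5)/EI = 816.7/EI
A unit hogging moment at B produces rotation L₁/(3EI) + L₂/(3EI) = 5.467/EI.
Slope continuity at B: θ_0 = M_B·5.467/EI, so M_B = 816.7/5.467 = 149.4 kip·ft (hogging).

M_B = 149.4 kip·ft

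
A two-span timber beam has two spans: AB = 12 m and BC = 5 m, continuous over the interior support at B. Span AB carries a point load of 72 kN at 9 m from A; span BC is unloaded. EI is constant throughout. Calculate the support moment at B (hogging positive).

Take M_B as the redundant. Released structure: two simple spans AB and BC with a hinge at B.
Rotations at B on the released spans (each span's end-slope, ×1/EI):
  span AB: point load 72 at a = 9: Pab(L + a)/(6LEI) = 567/EI
  relative rotation θ_0 = (567 + 0)/EI = 567/EI
A unit hogging moment at B produces rotation L₁/(3EI) + L₂/(3EI) = 5.667/EI.
Compatibility: M_B·(L₁+L₂)/(3EI) = θ_0, giving M_B = 100.1 kN·m (hogging).

M_B = 100.1 kN·m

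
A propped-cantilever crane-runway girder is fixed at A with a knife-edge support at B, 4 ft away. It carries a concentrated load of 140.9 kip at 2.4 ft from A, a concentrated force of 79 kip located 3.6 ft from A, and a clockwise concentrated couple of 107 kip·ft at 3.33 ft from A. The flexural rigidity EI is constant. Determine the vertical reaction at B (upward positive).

Choose R_B as the redundant. The primary structure is the cantilever fixed at A.
Downward deflection at the released point B due to the loads:
  point load 140.9 at a = 2.4: Pa²(3L − a)/(6EI) = 1299/EI
  point load 79 at a = 3.6: Pa²(3L − a)/(6EI) = 1433/EI
  clockwise couple 107 at a = 3.33: M₀a(2L − a)/(2EI) = 832/EI
  δ_0 = 3564/EI
Tip deflection under a unit load at B: L³/(3EI) = 21.33/EI.
Compatibility at B: δ_0 − R_B·δ_{BB} = 0, so R_B = 3564/21.33 = 167.1 kip.

R_B = 167.1 kip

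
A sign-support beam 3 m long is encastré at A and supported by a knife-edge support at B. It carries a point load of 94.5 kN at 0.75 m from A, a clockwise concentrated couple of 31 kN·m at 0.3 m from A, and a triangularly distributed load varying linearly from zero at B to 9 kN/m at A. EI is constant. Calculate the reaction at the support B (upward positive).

Take the reaction at B as the redundant and release it; the primary structure is a cantilever fixed at A.
Deflection at B on the released cantilever, summing each load's contribution:
  point load 94.5 at a = 0.75: Pa²(3L − a)/(6EI) = 73.09/EI
  clockwise couple 31 at a = 0.3: M₀a(2L − a)/(2EI) = 26.5/EI
  triangular load, peak 9 at the fixed end: w₀L⁴/(30EI) = 24.3/EI
  δ_0 = 123.9/EI
Flexibility coefficient — unit upward force at B: δ_{BB} = L³/(3EI) = 9/EI.
Compatibility at B: δ_0 − R_B·δ_{BB} = 0, so R_B = 123.9/9 = 13.77 kN.

R_B = 13.77 kN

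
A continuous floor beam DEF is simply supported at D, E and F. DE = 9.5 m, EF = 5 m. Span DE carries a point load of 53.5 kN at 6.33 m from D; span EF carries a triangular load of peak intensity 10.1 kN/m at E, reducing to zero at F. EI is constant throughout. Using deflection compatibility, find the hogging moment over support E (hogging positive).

M_E = 67.49 kN·m

Release continuity at E by inserting a hinge; the redundant is the internal moment M_E. The primary structure is two simply-supported spans DE and EF.
Rotations at E on the released spans (each span's end-slope, ×1/EI):
  span DE: point load 53.5 at a = 6.33: Pab(L + a)/(6LEI) = 298.1/EI
  span EF: triangular load, peak 10.1: w₀L³/(45EI) = 28.06/EI
  relative rotation θ_0 = (298.1 + 28.06)/EI = 326.2/EI
A unit hogging moment at E produces rotation L₁/(3EI) + L₂/(3EI) = 4.833/EI.
Slope continuity at E: θ_0 = M_E·4.833/EI, so M_E = 326.2/4.833 = 67.49 kN·m (hogging).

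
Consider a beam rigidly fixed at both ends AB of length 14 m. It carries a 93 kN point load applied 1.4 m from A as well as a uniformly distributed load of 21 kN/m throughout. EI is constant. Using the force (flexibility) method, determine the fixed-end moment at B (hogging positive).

M_B = 354.7 kN·m

Release both end moments; the primary structure is a simply-supported span AB with redundants M_A and M_B.
On the primary (simply-supported) span, the end slopes from the loading are:
  at A: point load 93 at a = 1.4: Pab(L + b)/(6LEI) = 519.5/EI
  at B: point load 93 at a = 1.4: Pab(L + a)/(6LEI) = 300.8/EI
  at A: UDL 21: wL³/(24EI) = 2401/EI
  at B: UDL 21: wL³/(24EI) = 2401/EI
  θ_A0 = 2920/EI,  θ_B0 = 2702/EI
Flexibility coefficients: a unit moment at one end gives L/(3EI) there and L/(6EI) at the far end, so f₁₁ = f₂₂ = 4.667/EI and f₁₂ = f₂₁ = 2.333/EI.
Compatibility — zero rotation at each built-in end:
  4.667 M_A + 2.333 M_B = 2920
  2.333 M_A + 4.667 M_B = 2702
Solving the pair gives M_A = 448.5 kN·m and M_B = 354.7 kN·m (hogging).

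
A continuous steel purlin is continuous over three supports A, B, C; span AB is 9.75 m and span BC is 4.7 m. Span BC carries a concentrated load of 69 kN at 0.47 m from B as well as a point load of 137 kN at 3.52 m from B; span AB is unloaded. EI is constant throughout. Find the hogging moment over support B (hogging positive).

Release continuity at B by inserting a hinge; the redundant is the internal moment M_B. The primary structure is two simply-supported spans AB and BC.
Discontinuity in slope at B on the released structure — sum the simple-span end rotations:
  span BC: point load 69 at a = 0.47: Pab(L + b)/(6LEI) = 43.44/EI
  span BC: point load 137 at a = 3.52: Pab(L + b)/(6LEI) = 118.7/EI
  relative rotation θ_0 = (0 + 162.1)/EI = 162.1/EI
A unit hogging moment at B produces rotation L₁/(3EI) + L₂/(3EI) = 4.817/EI.
Compatibility: M_B·(L₁+L₂)/(3EI) = θ_0, giving M_B = 33.65 kN·m (hogging).

M_B = 33.65 kN·m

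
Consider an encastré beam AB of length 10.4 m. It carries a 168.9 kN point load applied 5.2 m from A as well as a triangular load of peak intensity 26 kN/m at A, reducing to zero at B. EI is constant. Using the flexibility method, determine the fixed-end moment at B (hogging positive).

Take the two fixed-end moments M_A, M_B as redundants; the released structure is the simple span AB.
Simple-span end rotations at A and B under the given loads:
  at A: point load 168.9 at a = 5.2: Pab(L + b)/(6LEI) = 1142/EI
  at B: point load 168.9 at a = 5.2: Pab(L + a)/(6LEI) = 1142/EI
  at A: triangular load, peak 26: w₀L³/(45EI) = 649.9/EI
  at B: triangular load, peak 26: 7w₀L³/(360EI) = 568.7/EI
  θ_A0 = 1792/EI,  θ_B0 = 1710/EI
Flexibility coefficients: a unit moment at one end gives L/(3EI) there and L/(6EI) at the far end, so f₁₁ = f₂₂ = 3.467/EI and f₁₂ = f₂₁ = 1.733/EI.
Compatibility — zero rotation at each built-in end:
  3.467 M_A + 1.733 M_B = 1792
  1.733 M_A + 3.467 M_B = 1710
Solving the pair gives M_A = 360.2 kN·m and M_B = 313.3 kN·m (hogging).

M_B = 313.3 kN·m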